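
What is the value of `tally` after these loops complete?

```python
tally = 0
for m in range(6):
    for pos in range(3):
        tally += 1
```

6 * 3 = 18
`tally` takes the values: 0 → 1 → 2 → 3 → 4 → 5 → 6 → 7 → 8 → 9 → 10 → 11 → 12 → 13 → 14 → 15 → 16 → 17 → 18

Answer: 18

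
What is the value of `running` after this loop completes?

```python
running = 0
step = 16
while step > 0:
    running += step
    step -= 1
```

Sum 16 down to 1
`running` takes the values: 0 → 16 → 31 → 45 → 58 → 70 → 81 → 91 → 100 → 108 → 115 → 121 → 126 → 130 → 133 → 135 → 136

Answer: 136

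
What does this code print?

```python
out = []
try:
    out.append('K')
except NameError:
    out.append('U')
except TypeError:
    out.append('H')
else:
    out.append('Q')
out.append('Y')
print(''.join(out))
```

Execution trace: 'K' (try body, no exception) → 'Q' (else) → 'Y' (after the try/except). Output: KQY

Answer: KQY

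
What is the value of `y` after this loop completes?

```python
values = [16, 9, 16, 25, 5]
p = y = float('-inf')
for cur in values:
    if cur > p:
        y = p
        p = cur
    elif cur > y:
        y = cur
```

Second largest (with repeats) in [16, 9, 16, 25, 5]
`y` takes the values: -inf → 9 → 16

Answer: 16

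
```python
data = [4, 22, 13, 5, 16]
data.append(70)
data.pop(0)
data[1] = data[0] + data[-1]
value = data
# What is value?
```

Trace:
`data = [4, 22, 13, 5, 16]` → data = [4, 22, 13, 5, 16]
`data.append(70)` → data = [4, 22, 13, 5, 16, 70]
`data.pop(0)` → data = [22, 13, 5, 16, 70]
`data[1] = data[0] + data[-1]` → data = [22, 92, 5, 16, 70]
`value = data` → value = [22, 92, 5, 16, 70]
So value = [22, 92, 5, 16, 70]

Answer: [22, 92, 5, 16, 70]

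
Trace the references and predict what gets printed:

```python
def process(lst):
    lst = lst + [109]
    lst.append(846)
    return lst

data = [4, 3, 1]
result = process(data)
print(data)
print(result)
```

Key concept: rebinding parameter vs mutation.
Step by step:
`data = [4, 3, 1]` → data = [4, 3, 1]
`result = process(data)` → result = [4, 3, 1, 109, 846]
`print(data)` → prints [4, 3, 1]
`print(result)` → prints [4, 3, 1, 109, 846]

Answer:
[4, 3, 1]
[4, 3, 1, 109, 846]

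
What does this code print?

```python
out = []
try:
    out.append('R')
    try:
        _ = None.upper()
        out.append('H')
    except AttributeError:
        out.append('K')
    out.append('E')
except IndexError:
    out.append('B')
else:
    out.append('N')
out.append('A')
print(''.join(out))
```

Execution trace: 'R' (try body) → 'K' (inner except AttributeError) → 'E' (try body, no exception) → 'N' (else) → 'A' (after the try/except). Output: RKENA

Answer: RKENA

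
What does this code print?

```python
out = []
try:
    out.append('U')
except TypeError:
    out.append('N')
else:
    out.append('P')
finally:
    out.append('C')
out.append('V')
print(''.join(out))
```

Execution trace: 'U' (try body, no exception) → 'P' (else) → 'C' (finally) → 'V' (after the try/except). Output: UPCV

Answer: UPCV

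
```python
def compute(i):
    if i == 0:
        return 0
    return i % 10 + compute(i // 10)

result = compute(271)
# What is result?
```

Sum of digits of 271: 1 + 7 + 2 = 10

Answer: 10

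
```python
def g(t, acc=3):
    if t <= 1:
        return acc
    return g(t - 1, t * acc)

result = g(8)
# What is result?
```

Accumulator trace (n, acc): (8, 3) -> (7, 24) -> (6, 168) -> (5, 1008) -> (4, 5040) -> (3, 20160) -> (2, 60480) -> (1, 120960) -> return 120960

Answer: 120960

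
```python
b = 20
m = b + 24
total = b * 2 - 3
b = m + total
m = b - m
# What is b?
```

Trace:
`b = 20` → b = 20
`m = b + 24` → m = 44
`total = b * 2 - 3` → total = 37
`b = m + total` → b = 81
`m = b - m` → m = 37
So b = 81

Answer: 81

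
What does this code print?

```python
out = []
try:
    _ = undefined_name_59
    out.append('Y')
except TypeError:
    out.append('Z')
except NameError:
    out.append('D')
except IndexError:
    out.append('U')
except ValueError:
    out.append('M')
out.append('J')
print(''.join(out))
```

Execution trace: 'D' (except NameError) → 'J' (after the try/except). Output: DJ

Answer: DJ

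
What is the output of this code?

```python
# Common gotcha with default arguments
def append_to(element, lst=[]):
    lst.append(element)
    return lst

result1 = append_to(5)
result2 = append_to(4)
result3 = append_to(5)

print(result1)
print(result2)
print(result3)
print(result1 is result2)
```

Key concept: mutable default argument gotcha.
Step by step:
`result1 = append_to(5)` → result1 = [5]
`result2 = append_to(4)` → result1 = [5, 4] (same object as result2); result2 = [5, 4] (same object as result1)
`result3 = append_to(5)` → result1 = [5, 4, 5] (same object as result2, result3); result2 = [5, 4, 5] (same object as result1, result3); result3 = [5, 4, 5] (same object as result1, result2)
`print(result1)` → prints [5, 4, 5]
`print(result2)` → prints [5, 4, 5]
`print(result3)` → prints [5, 4, 5]
`print(result1 is result2)` → prints True

Answer:
[5, 4, 5]
[5, 4, 5]
[5, 4, 5]
True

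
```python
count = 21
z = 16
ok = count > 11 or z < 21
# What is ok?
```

Trace:
`count = 21` → count = 21
`z = 16` → z = 16
`ok = count > 11 or z < 21` → ok = True
So ok = True

Answer: True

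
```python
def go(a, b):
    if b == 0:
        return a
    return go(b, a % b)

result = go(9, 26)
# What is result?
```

go(9, 26) -> go(26, 9) -> go(9, 8) -> go(8, 1) -> go(1, 0) -> 1

Answer: 1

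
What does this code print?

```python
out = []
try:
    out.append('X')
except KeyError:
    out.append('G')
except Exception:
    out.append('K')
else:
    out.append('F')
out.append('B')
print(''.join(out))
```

Execution trace: 'X' (try body, no exception) → 'F' (else) → 'B' (after the try/except). Output: XFB

Answer: XFB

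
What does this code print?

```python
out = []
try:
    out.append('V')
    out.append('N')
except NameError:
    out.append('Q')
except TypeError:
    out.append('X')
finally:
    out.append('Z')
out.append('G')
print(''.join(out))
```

Execution trace: 'V' (try body) → 'N' (try body, no exception) → 'Z' (finally) → 'G' (after the try/except). Output: VNZG

Answer: VNZG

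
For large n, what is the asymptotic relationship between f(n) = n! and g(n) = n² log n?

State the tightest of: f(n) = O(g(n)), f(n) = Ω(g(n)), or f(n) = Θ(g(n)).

n! vs n² log n: f(n) = Ω(g(n)) but not O(g(n)) — n! grows strictly faster than n² log n.

Answer: f(n) = Ω(g(n)) but not O(g(n)) — n! grows strictly faster than n² log n.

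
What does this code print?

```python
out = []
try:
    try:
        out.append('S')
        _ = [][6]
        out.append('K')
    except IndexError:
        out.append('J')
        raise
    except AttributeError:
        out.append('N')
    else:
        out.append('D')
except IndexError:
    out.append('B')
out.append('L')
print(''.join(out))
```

Execution trace: 'S' (inner try body) → 'J' (inner except IndexError) → 'B' (outer except IndexError) → 'L' (after the try/except). Output: SJBL

Answer: SJBL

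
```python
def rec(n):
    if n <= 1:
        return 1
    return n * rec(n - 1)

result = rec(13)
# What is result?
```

rec(13) = 13 * 12 * 11 * 10 * 9 * 8 * 7 * 6 * 5 * 4 * 3 * 2 * 1 = 6227020800

Answer: 6227020800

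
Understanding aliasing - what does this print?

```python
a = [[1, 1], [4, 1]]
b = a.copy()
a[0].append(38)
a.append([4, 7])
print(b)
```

Key concept: shallow copy with nested lists.
Step by step:
`a = [[1, 1], [4, 1]]` → a = [[1, 1], [4, 1]]
`b = a.copy()` → b = [[1, 1], [4, 1]]
`a[0].append(38)` → a = [[1, 1, 38], [4, 1]]; b = [[1, 1, 38], [4, 1]]
`a.append([4, 7])` → a = [[1, 1, 38], [4, 1], [4, 7]]
`print(b)` → prints [[1, 1, 38], [4, 1]]

Answer: [[1, 1, 38], [4, 1]]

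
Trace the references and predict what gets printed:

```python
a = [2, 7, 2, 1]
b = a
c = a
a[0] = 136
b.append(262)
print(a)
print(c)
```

Key concept: multiple aliases.
Step by step:
`a = [2, 7, 2, 1]` → a = [2, 7, 2, 1]
`b = a` → b = [2, 7, 2, 1] (same object as a)
`c = a` → c = [2, 7, 2, 1] (same object as a, b)
`a[0] = 136` → a = [136, 7, 2, 1] (same object as b, c); b = [136, 7, 2, 1] (same object as a, c); c = [136, 7, 2, 1] (same object as a, b)
`b.append(262)` → a = [136, 7, 2, 1, 262] (same object as b, c); b = [136, 7, 2, 1, 262] (same object as a, c); c = [136, 7, 2, 1, 262] (same object as a, b)
`print(a)` → prints [136, 7, 2, 1, 262]
`print(c)` → prints [136, 7, 2, 1, 262]

Answer:
[136, 7, 2, 1, 262]
[136, 7, 2, 1, 262]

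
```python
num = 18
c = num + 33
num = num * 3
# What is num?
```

Trace:
`num = 18` → num = 18
`c = num + 33` → c = 51
`num = num * 3` → num = 54
So num = 54

Answer: 54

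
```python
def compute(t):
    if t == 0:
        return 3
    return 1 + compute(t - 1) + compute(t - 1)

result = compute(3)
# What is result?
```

compute(t) = 1 + 2·compute(t-1), compute(0)=3. Closed form: (3+1)·2^3 - 1 = 31.

Answer: 31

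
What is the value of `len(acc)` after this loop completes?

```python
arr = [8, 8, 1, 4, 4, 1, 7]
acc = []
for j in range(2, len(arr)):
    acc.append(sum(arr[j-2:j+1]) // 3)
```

Number of 3-element averages
`acc` takes the values: [] → [5] → [5, 4] → [5, 4, 3] → [5, 4, 3, 3] → [5, 4, 3, 3, 4]
So `len(acc)` = 5

Answer: 5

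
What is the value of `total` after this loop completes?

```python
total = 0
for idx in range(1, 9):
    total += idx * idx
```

Sum of squares 1² to 8² = 204
`total` takes the values: 0 → 1 → 5 → 14 → 30 → 55 → 91 → 140 → 204

Answer: 204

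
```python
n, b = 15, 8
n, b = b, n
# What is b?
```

Trace:
`n, b = 15, 8` → n = 15; b = 8
`n, b = b, n` → n = 8; b = 15
So b = 15

Answer: 15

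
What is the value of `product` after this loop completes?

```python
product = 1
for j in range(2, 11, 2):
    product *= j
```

Product of even numbers 2 to 10
`product` takes the values: 1 → 2 → 8 → 48 → 384 → 3840

Answer: 3840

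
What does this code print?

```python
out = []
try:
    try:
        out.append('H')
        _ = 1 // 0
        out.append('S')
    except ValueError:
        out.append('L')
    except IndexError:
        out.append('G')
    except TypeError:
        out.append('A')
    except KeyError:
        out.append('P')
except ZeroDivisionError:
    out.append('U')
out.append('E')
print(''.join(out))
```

Execution trace: 'H' (try body) → 'U' (outer except ZeroDivisionError) → 'E' (after the try/except). Output: HUE

Answer: HUE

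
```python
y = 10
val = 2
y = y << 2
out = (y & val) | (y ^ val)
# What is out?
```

Trace:
`y = 10` → y = 10
`val = 2` → val = 2
`y = y << 2` → y = 40
`out = (y & val) | (y ^ val)` → out = 42
So out = 42

Answer: 42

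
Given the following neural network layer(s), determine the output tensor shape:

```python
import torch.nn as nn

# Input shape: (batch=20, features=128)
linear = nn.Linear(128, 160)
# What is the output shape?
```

Input: (20, 128) -> Output: (20, 160)

Answer: (20, 160)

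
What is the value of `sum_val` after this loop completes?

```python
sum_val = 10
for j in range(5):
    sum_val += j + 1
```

Start at 10, add 1 to 5 = 25
`sum_val` takes the values: 10 → 11 → 13 → 16 → 20 → 25

Answer: 25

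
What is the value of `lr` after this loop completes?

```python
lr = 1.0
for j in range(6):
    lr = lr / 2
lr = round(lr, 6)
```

Halving LR 6 times: 1 / 2^6
`lr` takes the values: 1.0 → 0.5 → 0.25 → 0.125 → 0.0625 → 0.03125 → 0.015625

Answer: 0.015625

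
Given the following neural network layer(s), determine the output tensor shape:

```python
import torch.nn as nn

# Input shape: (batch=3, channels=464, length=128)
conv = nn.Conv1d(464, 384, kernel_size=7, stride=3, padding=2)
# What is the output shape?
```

Input: (3, 464, 128) -> Output: (3, 384, 42)

Answer: (3, 384, 42)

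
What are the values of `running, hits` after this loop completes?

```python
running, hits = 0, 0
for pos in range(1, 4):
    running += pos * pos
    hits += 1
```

Sum of squares and count
`running, hits` takes the values: (0, 0) → (1, 0) → (1, 1) → (5, 1) → (5, 2) → (14, 2) → (14, 3)

Answer: 14, 3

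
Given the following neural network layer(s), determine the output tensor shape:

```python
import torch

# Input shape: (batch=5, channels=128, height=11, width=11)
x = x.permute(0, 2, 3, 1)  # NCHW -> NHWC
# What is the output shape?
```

Input: (5, 128, 11, 11) -> Output: (5, 11, 11, 128)

Answer: (5, 11, 11, 128)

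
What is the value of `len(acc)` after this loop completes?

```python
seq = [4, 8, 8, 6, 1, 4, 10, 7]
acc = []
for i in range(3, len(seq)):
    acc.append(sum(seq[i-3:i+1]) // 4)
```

Number of 4-element averages
`acc` takes the values: [] → [6] → [6, 5] → [6, 5, 4] → [6, 5, 4, 5] → [6, 5, 4, 5, 5]
So `len(acc)` = 5

Answer: 5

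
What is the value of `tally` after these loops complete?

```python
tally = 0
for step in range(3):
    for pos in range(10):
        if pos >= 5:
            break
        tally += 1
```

Inner breaks at 5, outer runs 3 times
`tally` takes the values: 0 → 1 → 2 → 3 → 4 → 5 → 6 → 7 → 8 → 9 → 10 → 11 → 12 → 13 → 14 → 15

Answer: 15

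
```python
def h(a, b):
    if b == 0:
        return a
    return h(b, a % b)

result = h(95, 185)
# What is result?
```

h(95, 185) -> h(185, 95) -> h(95, 90) -> h(90, 5) -> h(5, 0) -> 5

Answer: 5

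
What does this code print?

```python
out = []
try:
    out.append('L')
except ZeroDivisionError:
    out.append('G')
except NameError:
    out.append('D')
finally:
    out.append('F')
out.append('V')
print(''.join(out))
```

Execution trace: 'L' (try body, no exception) → 'F' (finally) → 'V' (after the try/except). Output: LFV

Answer: LFV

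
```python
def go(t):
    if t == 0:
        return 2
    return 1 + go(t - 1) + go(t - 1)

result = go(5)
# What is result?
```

go(t) = 1 + 2·go(t-1), go(0)=2. Closed form: (2+1)·2^5 - 1 = 95.

Answer: 95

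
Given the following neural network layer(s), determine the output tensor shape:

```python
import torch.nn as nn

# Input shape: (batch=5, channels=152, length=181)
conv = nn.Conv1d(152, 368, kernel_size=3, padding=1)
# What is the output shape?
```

Input: (5, 152, 181) -> Output: (5, 368, 181)

Answer: (5, 368, 181)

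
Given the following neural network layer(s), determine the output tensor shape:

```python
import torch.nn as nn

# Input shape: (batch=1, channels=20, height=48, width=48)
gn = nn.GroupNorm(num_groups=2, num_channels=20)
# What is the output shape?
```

Input: (1, 20, 48, 48) -> Output: (1, 20, 48, 48)

Answer: (1, 20, 48, 48)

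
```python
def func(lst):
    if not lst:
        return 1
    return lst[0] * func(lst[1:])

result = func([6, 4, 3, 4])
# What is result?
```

Product over [6, 4, 3, 4] = 6 * 4 * 3 * 4 = 288

Answer: 288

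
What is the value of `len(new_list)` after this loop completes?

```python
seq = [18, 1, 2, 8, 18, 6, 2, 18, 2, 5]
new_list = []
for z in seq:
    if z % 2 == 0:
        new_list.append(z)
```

Count even numbers in [18, 1, 2, 8, 18, 6, 2, 18, 2, 5]
`new_list` takes the values: [] → [18] → [18, 2] → [18, 2, 8] → [18, 2, 8, 18] → [18, 2, 8, 18, 6] → [18, 2, 8, 18, 6, 2] → [18, 2, 8, 18, 6, 2, 18] → [18, 2, 8, 18, 6, 2, 18, 2]
So `len(new_list)` = 8

Answer: 8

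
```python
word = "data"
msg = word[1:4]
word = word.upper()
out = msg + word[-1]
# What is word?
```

Trace:
`word = "data"` → word = 'data'
`msg = word[1:4]` → msg = 'ata'
`word = word.upper()` → word = 'DATA'
`out = msg + word[-1]` → out = 'ataA'
So word = 'DATA'

Answer: 'DATA'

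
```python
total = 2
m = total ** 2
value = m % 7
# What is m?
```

Trace:
`total = 2` → total = 2
`m = total ** 2` → m = 4
`value = m % 7` → value = 4
So m = 4

Answer: 4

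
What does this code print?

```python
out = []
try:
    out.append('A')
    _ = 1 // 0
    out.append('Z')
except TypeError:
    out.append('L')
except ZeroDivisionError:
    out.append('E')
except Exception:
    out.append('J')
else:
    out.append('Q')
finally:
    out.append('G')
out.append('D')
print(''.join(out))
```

Execution trace: 'A' (try body) → 'E' (except ZeroDivisionError) → 'G' (finally) → 'D' (after the try/except). Output: AEGD

Answer: AEGD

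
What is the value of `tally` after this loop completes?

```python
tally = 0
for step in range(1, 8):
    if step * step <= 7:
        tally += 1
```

Count numbers where step² ≤ 7
`tally` takes the values: 0 → 1 → 2

Answer: 2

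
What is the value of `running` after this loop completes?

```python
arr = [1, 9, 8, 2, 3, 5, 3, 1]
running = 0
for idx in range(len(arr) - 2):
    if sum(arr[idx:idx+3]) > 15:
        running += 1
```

Count windows with sum > 15
`running` takes the values: 0 → 1 → 2

Answer: 2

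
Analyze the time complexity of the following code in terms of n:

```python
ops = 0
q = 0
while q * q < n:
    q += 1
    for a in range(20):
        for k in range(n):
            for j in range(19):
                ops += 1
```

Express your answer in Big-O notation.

Each loop level contributes: √n × 1 × n × 1. Multiplying the contributions gives O(n√n).

Answer: O(n√n)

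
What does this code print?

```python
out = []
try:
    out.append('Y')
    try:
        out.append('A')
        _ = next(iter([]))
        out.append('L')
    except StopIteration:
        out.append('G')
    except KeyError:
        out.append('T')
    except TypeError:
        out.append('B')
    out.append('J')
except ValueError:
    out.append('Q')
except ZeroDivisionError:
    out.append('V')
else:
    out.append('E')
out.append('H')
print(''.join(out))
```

Execution trace: 'Y' (try body) → 'A' (inner try body) → 'G' (inner except StopIteration) → 'J' (try body, no exception) → 'E' (else) → 'H' (after the try/except). Output: YAGJEH

Answer: YAGJEH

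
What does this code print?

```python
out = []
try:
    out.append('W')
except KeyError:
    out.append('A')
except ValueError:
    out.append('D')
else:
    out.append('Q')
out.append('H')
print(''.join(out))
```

Execution trace: 'W' (try body, no exception) → 'Q' (else) → 'H' (after the try/except). Output: WQH

Answer: WQH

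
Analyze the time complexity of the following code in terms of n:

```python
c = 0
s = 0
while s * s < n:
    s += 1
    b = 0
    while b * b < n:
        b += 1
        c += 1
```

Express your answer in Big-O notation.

Each loop level contributes: √n × √n. Multiplying the contributions gives O(n).

Answer: O(n)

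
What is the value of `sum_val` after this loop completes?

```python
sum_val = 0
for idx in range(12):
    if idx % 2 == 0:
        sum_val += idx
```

Sum of even numbers 0 to 11
`sum_val` takes the values: 0 → 2 → 6 → 12 → 20 → 30

Answer: 30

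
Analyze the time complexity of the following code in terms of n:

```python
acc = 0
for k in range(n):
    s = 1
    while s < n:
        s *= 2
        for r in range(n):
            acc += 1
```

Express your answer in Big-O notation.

Each loop level contributes: n × log n × n. Multiplying the contributions gives O(n^2 log n).

Answer: O(n^2 log n)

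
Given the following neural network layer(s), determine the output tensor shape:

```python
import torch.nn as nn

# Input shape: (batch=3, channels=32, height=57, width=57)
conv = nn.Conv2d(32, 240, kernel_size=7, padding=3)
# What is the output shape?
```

Input: (3, 32, 57, 57) -> Output: (3, 240, 57, 57)

Answer: (3, 240, 57, 57)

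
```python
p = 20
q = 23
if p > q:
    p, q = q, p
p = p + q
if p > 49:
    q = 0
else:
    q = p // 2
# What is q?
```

Trace:
`p = 20` → p = 20
`q = 23` → q = 23
`if p > q: ...` → p > q is False → no variable changes
`p = p + q` → p = 43
`if p > 49: ...` → p > 49 is False, take else branch → q = 21
So q = 21

Answer: 21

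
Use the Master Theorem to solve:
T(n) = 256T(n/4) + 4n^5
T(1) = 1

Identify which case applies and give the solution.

a=256, b=4, f(n)=4n^5. log_4(256) = 4. Since c=5 > 4 and the regularity condition holds (256(n/4)^5 = (256/4^5)n^5 with 256/4^5 < 1), Case 3 applies: T(n) = Θ(f(n)) = O(n^5).

Answer: O(n^5) - Case 3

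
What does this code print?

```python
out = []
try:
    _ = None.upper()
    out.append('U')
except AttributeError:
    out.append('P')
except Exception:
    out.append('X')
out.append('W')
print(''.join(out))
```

Execution trace: 'P' (except AttributeError) → 'W' (after the try/except). Output: PW

Answer: PW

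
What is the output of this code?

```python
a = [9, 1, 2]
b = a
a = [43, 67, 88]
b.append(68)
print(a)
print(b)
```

Key concept: rebinding vs mutation: a is rebound to a new list, b still points at the original.
Step by step:
`a = [9, 1, 2]` → a = [9, 1, 2]
`b = a` → b = [9, 1, 2] (same object as a)
`a = [43, 67, 88]` → a = [43, 67, 88]
`b.append(68)` → b = [9, 1, 2, 68]
`print(a)` → prints [43, 67, 88]
`print(b)` → prints [9, 1, 2, 68]

Answer:
[43, 67, 88]
[9, 1, 2, 68]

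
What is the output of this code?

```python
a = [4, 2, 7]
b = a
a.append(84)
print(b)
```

Key concept: basic list aliasing.
Step by step:
`a = [4, 2, 7]` → a = [4, 2, 7]
`b = a` → b = [4, 2, 7] (same object as a)
`a.append(84)` → a = [4, 2, 7, 84] (same object as b); b = [4, 2, 7, 84] (same object as a)
`print(b)` → prints [4, 2, 7, 84]

Answer: [4, 2, 7, 84]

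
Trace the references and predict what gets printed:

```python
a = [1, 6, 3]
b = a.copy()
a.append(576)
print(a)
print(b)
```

Key concept: list.copy() creates independent copy.
Step by step:
`a = [1, 6, 3]` → a = [1, 6, 3]
`b = a.copy()` → b = [1, 6, 3]
`a.append(576)` → a = [1, 6, 3, 576]
`print(a)` → prints [1, 6, 3, 576]
`print(b)` → prints [1, 6, 3]

Answer:
[1, 6, 3, 576]
[1, 6, 3]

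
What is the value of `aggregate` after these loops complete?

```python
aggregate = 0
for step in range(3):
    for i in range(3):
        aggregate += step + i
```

Sum of all step+i for step,i in 3x3
`aggregate` takes the values: 0 → 1 → 3 → 4 → 6 → 9 → 11 → 14 → 18

Answer: 18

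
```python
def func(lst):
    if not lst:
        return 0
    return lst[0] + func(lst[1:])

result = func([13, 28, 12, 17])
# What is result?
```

13 + 28 + 12 + 17 + 0 = 70

Answer: 70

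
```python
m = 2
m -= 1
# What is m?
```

Trace:
`m = 2` → m = 2
`m -= 1` → m = 1
So m = 1

Answer: 1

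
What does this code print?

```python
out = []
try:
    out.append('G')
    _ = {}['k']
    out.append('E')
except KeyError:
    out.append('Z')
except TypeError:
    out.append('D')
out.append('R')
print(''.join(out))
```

Execution trace: 'G' (try body) → 'Z' (except KeyError) → 'R' (after the try/except). Output: GZR

Answer: GZR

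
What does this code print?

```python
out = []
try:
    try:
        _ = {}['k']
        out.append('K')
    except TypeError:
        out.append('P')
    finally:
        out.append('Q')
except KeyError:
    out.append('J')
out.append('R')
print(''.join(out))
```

Execution trace: 'Q' (finally) → 'J' (outer except KeyError) → 'R' (after the try/except). Output: QJR

Answer: QJR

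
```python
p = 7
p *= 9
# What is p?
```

Trace:
`p = 7` → p = 7
`p *= 9` → p = 63
So p = 63

Answer: 63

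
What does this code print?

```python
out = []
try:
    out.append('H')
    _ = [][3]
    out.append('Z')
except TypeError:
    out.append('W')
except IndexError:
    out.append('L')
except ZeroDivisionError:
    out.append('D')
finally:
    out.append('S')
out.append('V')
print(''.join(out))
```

Execution trace: 'H' (try body) → 'L' (except IndexError) → 'S' (finally) → 'V' (after the try/except). Output: HLSV

Answer: HLSV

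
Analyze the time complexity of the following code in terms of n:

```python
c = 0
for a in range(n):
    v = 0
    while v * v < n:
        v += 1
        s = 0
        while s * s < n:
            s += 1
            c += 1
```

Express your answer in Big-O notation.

Each loop level contributes: n × √n × √n. Multiplying the contributions gives O(n^2).

Answer: O(n^2)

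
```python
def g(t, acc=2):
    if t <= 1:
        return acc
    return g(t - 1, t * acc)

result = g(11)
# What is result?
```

Accumulator trace (n, acc): (11, 2) -> (10, 22) -> (9, 220) -> (8, 1980) -> (7, 15840) -> (6, 110880) -> (5, 665280) -> (4, 3326400) -> (3, 13305600) -> (2, 39916800) -> (1, 79833600) -> return 79833600

Answer: 79833600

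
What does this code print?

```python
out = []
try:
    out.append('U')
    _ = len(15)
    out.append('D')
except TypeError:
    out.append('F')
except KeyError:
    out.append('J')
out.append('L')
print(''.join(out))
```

Execution trace: 'U' (try body) → 'F' (except TypeError) → 'L' (after the try/except). Output: UFL

Answer: UFL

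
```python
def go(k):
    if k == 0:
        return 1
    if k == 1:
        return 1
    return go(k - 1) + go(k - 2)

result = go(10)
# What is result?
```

Build up from base cases: go(0)=1, go(1)=1, go(2)=2, go(3)=3, go(4)=5, go(5)=8, go(6)=13, ..., go(10)=89

Answer: 89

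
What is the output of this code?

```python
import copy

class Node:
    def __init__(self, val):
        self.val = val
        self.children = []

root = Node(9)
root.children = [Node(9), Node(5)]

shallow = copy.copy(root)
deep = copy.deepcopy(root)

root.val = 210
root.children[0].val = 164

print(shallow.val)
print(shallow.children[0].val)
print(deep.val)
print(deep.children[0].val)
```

Key concept: deep copy with custom objects.
Step by step:
`root = Node(9)` → root = Node(val=9, children=[])
`root.children = [Node(9), Node(5)]` → root = Node(val=9, children=[Node(val=9, children=[]), Node(val=5, children=[])])
`shallow = copy.copy(root)` → shallow = Node(val=9, children=[Node(val=9, children=[]), Node(val=5, children=[])])
`deep = copy.deepcopy(root)` → deep = Node(val=9, children=[Node(val=9, children=[]), Node(val=5, children=[])])
`root.val = 210` → root = Node(val=210, children=[Node(val=9, children=[]), Node(val=5, children=[])])
`root.children[0].val = 164` → root = Node(val=210, children=[Node(val=164, children=[]), Node(val=5, children=[])]); shallow = Node(val=9, children=[Node(val=164, children=[]), Node(val=5, children=[])])
`print(shallow.val)` → prints 9
`print(shallow.children[0].val)` → prints 164
`print(deep.val)` → prints 9
`print(deep.children[0].val)` → prints 9

Answer:
9
164
9
9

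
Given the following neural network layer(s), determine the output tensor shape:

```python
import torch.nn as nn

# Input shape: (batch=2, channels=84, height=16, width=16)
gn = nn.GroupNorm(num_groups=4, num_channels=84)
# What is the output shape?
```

Input: (2, 84, 16, 16) -> Output: (2, 84, 16, 16)

Answer: (2, 84, 16, 16)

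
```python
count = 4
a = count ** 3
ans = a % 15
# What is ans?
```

Trace:
`count = 4` → count = 4
`a = count ** 3` → a = 64
`ans = a % 15` → ans = 4
So ans = 4

Answer: 4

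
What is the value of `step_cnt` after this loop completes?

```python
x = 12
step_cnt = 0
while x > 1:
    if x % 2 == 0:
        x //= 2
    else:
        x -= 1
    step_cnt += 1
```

Steps to reduce 12 to 1
`step_cnt` takes the values: 0 → 1 → 2 → 3 → 4

Answer: 4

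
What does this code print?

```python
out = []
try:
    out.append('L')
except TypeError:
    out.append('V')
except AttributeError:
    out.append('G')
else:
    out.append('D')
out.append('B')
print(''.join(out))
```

Execution trace: 'L' (try body, no exception) → 'D' (else) → 'B' (after the try/except). Output: LDB

Answer: LDB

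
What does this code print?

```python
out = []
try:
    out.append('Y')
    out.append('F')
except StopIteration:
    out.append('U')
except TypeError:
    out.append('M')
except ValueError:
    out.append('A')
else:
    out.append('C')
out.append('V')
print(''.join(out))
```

Execution trace: 'Y' (try body) → 'F' (try body, no exception) → 'C' (else) → 'V' (after the try/except). Output: YFCV

Answer: YFCV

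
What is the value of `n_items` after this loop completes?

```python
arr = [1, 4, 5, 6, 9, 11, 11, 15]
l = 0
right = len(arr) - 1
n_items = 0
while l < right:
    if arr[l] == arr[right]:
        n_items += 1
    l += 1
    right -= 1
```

Count matching pairs from ends
`n_items` takes the values: 0

Answer: 0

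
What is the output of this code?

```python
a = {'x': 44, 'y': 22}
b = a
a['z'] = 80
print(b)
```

Key concept: dict aliasing.
Step by step:
`a = {'x': 44, 'y': 22}` → a = {'x': 44, 'y': 22}
`b = a` → b = {'x': 44, 'y': 22} (same object as a)
`a['z'] = 80` → a = {'x': 44, 'y': 22, 'z': 80} (same object as b); b = {'x': 44, 'y': 22, 'z': 80} (same object as a)
`print(b)` → prints {'x': 44, 'y': 22, 'z': 80}

Answer: {'x': 44, 'y': 22, 'z': 80}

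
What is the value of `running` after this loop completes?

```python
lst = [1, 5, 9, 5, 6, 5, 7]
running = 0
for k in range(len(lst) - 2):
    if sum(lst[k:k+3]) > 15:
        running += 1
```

Count windows with sum > 15
`running` takes the values: 0 → 1 → 2 → 3 → 4

Answer: 4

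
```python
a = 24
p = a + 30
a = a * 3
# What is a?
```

Trace:
`a = 24` → a = 24
`p = a + 30` → p = 54
`a = a * 3` → a = 72
So a = 72

Answer: 72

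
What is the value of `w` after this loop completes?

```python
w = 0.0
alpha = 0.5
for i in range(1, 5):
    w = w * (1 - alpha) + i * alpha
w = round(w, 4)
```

Moving average with lr=0.5
`w` takes the values: 0.0 → 0.5 → 1.25 → 2.125 → 3.0625

Answer: 3.0625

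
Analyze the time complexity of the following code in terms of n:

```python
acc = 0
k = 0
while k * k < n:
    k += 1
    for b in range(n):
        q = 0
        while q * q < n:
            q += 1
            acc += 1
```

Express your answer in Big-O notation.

Each loop level contributes: √n × n × √n. Multiplying the contributions gives O(n^2).

Answer: O(n^2)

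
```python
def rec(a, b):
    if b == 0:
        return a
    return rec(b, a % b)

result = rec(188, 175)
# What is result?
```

rec(188, 175) -> rec(175, 13) -> rec(13, 6) -> rec(6, 1) -> rec(1, 0) -> 1

Answer: 1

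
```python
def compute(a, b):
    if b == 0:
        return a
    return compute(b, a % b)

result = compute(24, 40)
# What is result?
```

compute(24, 40) -> compute(40, 24) -> compute(24, 16) -> compute(16, 8) -> compute(8, 0) -> 8

Answer: 8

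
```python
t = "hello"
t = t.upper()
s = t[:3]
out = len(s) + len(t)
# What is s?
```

Trace:
`t = "hello"` → t = 'hello'
`t = t.upper()` → t = 'HELLO'
`s = t[:3]` → s = 'HEL'
`out = len(s) + len(t)` → out = 8
So s = 'HEL'

Answer: 'HEL'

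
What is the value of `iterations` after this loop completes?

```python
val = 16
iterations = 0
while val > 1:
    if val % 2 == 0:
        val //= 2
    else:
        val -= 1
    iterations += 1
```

Steps to reduce 16 to 1
`iterations` takes the values: 0 → 1 → 2 → 3 → 4

Answer: 4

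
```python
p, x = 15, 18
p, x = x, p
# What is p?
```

Trace:
`p, x = 15, 18` → p = 15; x = 18
`p, x = x, p` → p = 18; x = 15
So p = 18

Answer: 18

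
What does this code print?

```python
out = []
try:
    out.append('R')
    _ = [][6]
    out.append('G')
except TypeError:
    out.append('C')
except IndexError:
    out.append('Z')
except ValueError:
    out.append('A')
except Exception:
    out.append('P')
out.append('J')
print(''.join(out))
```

Execution trace: 'R' (try body) → 'Z' (except IndexError) → 'J' (after the try/except). Output: RZJ

Answer: RZJ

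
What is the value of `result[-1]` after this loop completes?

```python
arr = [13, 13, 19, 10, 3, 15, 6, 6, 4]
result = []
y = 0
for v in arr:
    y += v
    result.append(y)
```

Cumulative sum ends at 89
`result` takes the values: [] → [13] → [13, 26] → [13, 26, 45] → [13, 26, 45, 55] → [13, 26, 45, 55, 58] → [13, 26, 45, 55, 58, 73] → [13, 26, 45, 55, 58, 73, 79] → [13, 26, 45, 55, 58, 73, 79, 85] → [13, 26, 45, 55, 58, 73, 79, 85, 89]
So `result[-1]` = 89

Answer: 89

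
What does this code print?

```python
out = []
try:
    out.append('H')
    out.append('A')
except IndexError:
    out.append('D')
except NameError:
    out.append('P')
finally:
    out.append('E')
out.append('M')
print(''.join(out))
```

Execution trace: 'H' (try body) → 'A' (try body, no exception) → 'E' (finally) → 'M' (after the try/except). Output: HAEM

Answer: HAEM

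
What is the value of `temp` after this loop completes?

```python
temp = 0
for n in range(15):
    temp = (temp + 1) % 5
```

Increment mod 5, 15 times = 0
`temp` takes the values: 0 → 1 → 2 → 3 → 4 → 0 → 1 → 2 → 3 → 4 → 0 → 1 → 2 → 3 → 4 → 0

Answer: 0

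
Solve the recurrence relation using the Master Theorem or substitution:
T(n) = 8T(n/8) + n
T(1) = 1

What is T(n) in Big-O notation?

By Master Theorem: a=8, b=8, f(n)=n. Since log_8(8) = 1 and f(n) = Θ(n^1), Case 2 applies. T(n) = O(n log n).

Answer: O(n log n)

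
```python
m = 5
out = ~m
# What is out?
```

Trace:
`m = 5` → m = 5
`out = ~m` → out = -6
So out = -6

Answer: -6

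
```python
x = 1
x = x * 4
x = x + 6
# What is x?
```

Trace:
`x = 1` → x = 1
`x = x * 4` → x = 4
`x = x + 6` → x = 10
So x = 10

Answer: 10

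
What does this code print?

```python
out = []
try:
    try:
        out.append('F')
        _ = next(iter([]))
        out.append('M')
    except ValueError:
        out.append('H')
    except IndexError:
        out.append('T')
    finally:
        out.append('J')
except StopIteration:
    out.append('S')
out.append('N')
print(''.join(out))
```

Execution trace: 'F' (try body) → 'J' (finally) → 'S' (outer except StopIteration) → 'N' (after the try/except). Output: FJSN

Answer: FJSN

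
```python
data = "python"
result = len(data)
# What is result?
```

Trace:
`data = "python"` → data = 'python'
`result = len(data)` → result = 6
So result = 6

Answer: 6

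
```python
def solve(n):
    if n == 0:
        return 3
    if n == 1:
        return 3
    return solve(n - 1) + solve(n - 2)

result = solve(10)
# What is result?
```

Build up from base cases: solve(0)=3, solve(1)=3, solve(2)=6, solve(3)=9, solve(4)=15, solve(5)=24, solve(6)=39, ..., solve(10)=267

Answer: 267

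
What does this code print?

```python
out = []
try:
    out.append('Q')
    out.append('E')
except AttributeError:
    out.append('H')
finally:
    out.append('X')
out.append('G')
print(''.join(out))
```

Execution trace: 'Q' (try body) → 'E' (try body, no exception) → 'X' (finally) → 'G' (after the try/except). Output: QEXG

Answer: QEXG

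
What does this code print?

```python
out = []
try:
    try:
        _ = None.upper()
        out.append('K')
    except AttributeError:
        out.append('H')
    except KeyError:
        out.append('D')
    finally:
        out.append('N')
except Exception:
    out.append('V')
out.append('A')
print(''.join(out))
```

Execution trace: 'H' (inner except AttributeError) → 'N' (inner finally) → 'A' (after the try/except). Output: HNA

Answer: HNA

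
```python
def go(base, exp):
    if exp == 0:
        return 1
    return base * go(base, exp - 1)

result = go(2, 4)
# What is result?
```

go(2, 4) = 2 * 2 * 2 * 2 = 16

Answer: 16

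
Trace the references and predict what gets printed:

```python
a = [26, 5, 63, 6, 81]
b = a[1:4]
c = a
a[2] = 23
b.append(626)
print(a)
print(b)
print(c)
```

Key concept: slice vs alias.
Step by step:
`a = [26, 5, 63, 6, 81]` → a = [26, 5, 63, 6, 81]
`b = a[1:4]` → b = [5, 63, 6]
`c = a` → c = [26, 5, 63, 6, 81] (same object as a)
`a[2] = 23` → a = [26, 5, 23, 6, 81] (same object as c); c = [26, 5, 23, 6, 81] (same object as a)
`b.append(626)` → b = [5, 63, 6, 626]
`print(a)` → prints [26, 5, 23, 6, 81]
`print(b)` → prints [5, 63, 6, 626]
`print(c)` → prints [26, 5, 23, 6, 81]

Answer:
[26, 5, 23, 6, 81]
[5, 63, 6, 626]
[26, 5, 23, 6, 81]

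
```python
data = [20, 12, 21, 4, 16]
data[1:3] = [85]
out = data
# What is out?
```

Trace:
`data = [20, 12, 21, 4, 16]` → data = [20, 12, 21, 4, 16]
`data[1:3] = [85]` → data = [20, 85, 4, 16]
`out = data` → out = [20, 85, 4, 16]
So out = [20, 85, 4, 16]

Answer: [20, 85, 4, 16]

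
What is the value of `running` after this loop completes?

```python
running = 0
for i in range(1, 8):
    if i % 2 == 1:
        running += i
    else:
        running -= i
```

Add odd, subtract even
`running` takes the values: 0 → 1 → -1 → 2 → -2 → 3 → -3 → 4

Answer: 4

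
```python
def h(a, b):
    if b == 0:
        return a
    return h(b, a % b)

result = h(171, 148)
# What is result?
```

h(171, 148) -> h(148, 23) -> h(23, 10) -> h(10, 3) -> h(3, 1) -> h(1, 0) -> 1

Answer: 1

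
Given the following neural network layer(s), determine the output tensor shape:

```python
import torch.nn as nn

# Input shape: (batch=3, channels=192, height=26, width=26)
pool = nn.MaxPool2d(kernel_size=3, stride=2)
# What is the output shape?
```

Input: (3, 192, 26, 26) -> Output: (3, 192, 12, 12)

Answer: (3, 192, 12, 12)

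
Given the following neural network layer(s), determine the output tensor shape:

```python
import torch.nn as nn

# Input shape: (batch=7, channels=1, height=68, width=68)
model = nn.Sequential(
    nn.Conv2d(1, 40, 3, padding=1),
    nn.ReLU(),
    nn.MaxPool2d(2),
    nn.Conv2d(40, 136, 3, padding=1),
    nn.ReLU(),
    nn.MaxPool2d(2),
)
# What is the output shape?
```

Input: (7, 1, 68, 68) -> after first Conv2d: (7, 40, 68, 68) -> after first MaxPool2d: (7, 40, 34, 34) -> after second Conv2d: (7, 136, 34, 34) -> Output: (7, 136, 17, 17)

Answer: (7, 136, 17, 17)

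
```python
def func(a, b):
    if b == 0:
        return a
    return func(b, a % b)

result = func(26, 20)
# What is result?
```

func(26, 20) -> func(20, 6) -> func(6, 2) -> func(2, 0) -> 2

Answer: 2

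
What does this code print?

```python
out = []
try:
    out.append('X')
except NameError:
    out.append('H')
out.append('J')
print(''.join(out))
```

Execution trace: 'X' (try body, no exception) → 'J' (after the try/except). Output: XJ

Answer: XJ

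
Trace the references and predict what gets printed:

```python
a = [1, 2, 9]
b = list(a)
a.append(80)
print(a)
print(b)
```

Key concept: list() constructor creates copy.
Step by step:
`a = [1, 2, 9]` → a = [1, 2, 9]
`b = list(a)` → b = [1, 2, 9]
`a.append(80)` → a = [1, 2, 9, 80]
`print(a)` → prints [1, 2, 9, 80]
`print(b)` → prints [1, 2, 9]

Answer:
[1, 2, 9, 80]
[1, 2, 9]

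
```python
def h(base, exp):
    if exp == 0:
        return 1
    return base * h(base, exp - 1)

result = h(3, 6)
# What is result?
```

h(3, 6) = 3 * 3 * 3 * 3 * 3 * 3 = 729

Answer: 729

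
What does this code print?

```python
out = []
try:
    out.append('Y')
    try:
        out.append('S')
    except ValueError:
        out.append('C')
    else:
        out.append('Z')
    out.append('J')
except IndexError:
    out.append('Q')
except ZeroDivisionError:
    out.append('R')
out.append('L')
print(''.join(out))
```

Execution trace: 'Y' (try body) → 'S' (inner try body, no exception) → 'Z' (inner else) → 'J' (try body, no exception) → 'L' (after the try/except). Output: YSZJL

Answer: YSZJL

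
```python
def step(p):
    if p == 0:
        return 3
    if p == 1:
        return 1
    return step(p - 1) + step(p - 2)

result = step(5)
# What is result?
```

Build up from base cases: step(0)=3, step(1)=1, step(2)=4, step(3)=5, step(4)=9, step(5)=14

Answer: 14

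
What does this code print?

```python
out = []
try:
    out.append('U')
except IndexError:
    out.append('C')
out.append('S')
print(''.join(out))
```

Execution trace: 'U' (try body, no exception) → 'S' (after the try/except). Output: US

Answer: US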